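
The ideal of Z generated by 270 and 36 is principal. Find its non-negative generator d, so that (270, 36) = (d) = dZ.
(270, 36) = (18); d = 18

In the PID Z, (a, b) is generated by gcd(a, b). Compute gcd(270, 36) with the extended Euclidean algorithm, tracking rows (r, s, t) with s·270 + t·36 = r:
  row A: (270, 1, 0)   [1·270 + 0·36 = 270]
  row B: (36, 0, 1)   [0·270 + 1·36 = 36]
  270 = 7·36 + 18   → row C = row A − 7·row B = (18, 1, −7)   [check: 1·270 − 7·36 = 18]
  36 = 2·18 + 0   → remainder 0, stop. gcd = 18 (last nonzero row C).
So gcd(270, 36) = 18, with Bézout identity 1·270 − 7·36 = 18. Containment (⊇): the Bézout identity exhibits 18 as an element of (270, 36), giving (18) ⊆ (270, 36). Containment (⊆): since 18 | 270 and 18 | 36 (270 = 18·15, 36 = 18·2), every Z-linear combination of 270 and 36 is divisible by 18, so (270, 36) ⊆ (18). Therefore (270, 36) = (18), d = 18.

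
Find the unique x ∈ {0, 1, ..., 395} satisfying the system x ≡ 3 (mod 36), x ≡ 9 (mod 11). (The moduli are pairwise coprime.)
x ≡ 75 (mod 396); the representative in [0, 396) is 75

The moduli 36, 11 are pairwise coprime, so by the CRT there is a unique solution mod 36·11 = 396.
Solve by successive substitution. Start with x ≡ 3 (mod 36).
  Combine with x ≡ 9 (mod 11): write x = 3 + 36·t and require 3 + 36·t ≡ 9 (mod 11), i.e. 36·t ≡ 9 − 3 ≡ 6 (mod 11). Since 36^(−1) ≡ 4 (mod 11) (36 ≡ 3 (mod 11)), t ≡ 4·6 ≡ 2 (mod 11). So x ≡ 3 + 36·2 = 75 (mod 396).
Unique solution in [0, 396): x = 75.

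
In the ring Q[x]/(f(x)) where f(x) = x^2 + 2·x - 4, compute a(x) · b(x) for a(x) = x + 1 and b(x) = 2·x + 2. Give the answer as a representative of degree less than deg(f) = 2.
First multiply in Q[x] without reducing: a · b = 2·x^2 + 4·x + 2. Now divide by f(x) = x^2 + 2·x - 4, eliminating the leading term at each step:
  leading term 2·x^2: subtract (2)·f(x) = 2·x^2 + 4·x - 8, leaving 10
The degree is now < 2, so this is the remainder. Hence a · b ≡ 10 in Q[x]/(f).

Final answer: a · b ≡ 10 (mod f(x))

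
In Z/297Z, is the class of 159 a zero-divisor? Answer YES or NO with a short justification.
gcd(159, 297) = 3 > 1, so 159 is not a unit in Z/297Z. In Z/nZ every nonzero non-unit is a zero-divisor: explicitly, take b = 297/gcd = 99 ≠ 0 (mod 297); then 159·99 = 15741 = 53·297, i.e. 159·99 ≡ 0 (mod 297). So 159 is a zero-divisor.

Final answer: YES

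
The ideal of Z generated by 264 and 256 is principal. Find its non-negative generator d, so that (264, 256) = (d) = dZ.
(264, 256) = (8); d = 8

In the PID Z, (a, b) is generated by gcd(a, b). Compute gcd(264, 256) with the extended Euclidean algorithm, tracking rows (r, s, t) with s·264 + t·256 = r:
  row A: (264, 1, 0)   [1·264 + 0·256 = 264]
  row B: (256, 0, 1)   [0·264 + 1·256 = 256]
  264 = 1·256 + 8   → row C = row A − 1·row B = (8, 1, −1)   [check: 1·264 − 1·256 = 8]
  256 = 32·8 + 0   → remainder 0, stop. gcd = 8 (last nonzero row C).
So gcd(264, 256) = 8, with Bézout identity 1·264 − 1·256 = 8. Containment (⊇): the Bézout identity exhibits 8 as an element of (264, 256), giving (8) ⊆ (264, 256). Containment (⊆): since 8 | 264 and 8 | 256 (264 = 8·33, 256 = 8·32), every Z-linear combination of 264 and 256 is divisible by 8, so (264, 256) ⊆ (8). Therefore (264, 256) = (8), d = 8.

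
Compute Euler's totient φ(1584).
φ is multiplicative, with φ(p^e) = p^e − p^(e−1). Factorise 1584 = 2^4 · 3^2 · 11. Then
  φ(1584) = (2^4 − 2^3) · (3^2 − 3^1) · (11 − 1) = 8 · 6 · 10 = 480.

Final answer: φ(1584) = 480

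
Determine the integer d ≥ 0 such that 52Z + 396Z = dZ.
In the PID Z, (a, b) is generated by gcd(a, b). Compute gcd(396, 52) with the extended Euclidean algorithm, tracking rows (r, s, t) with s·396 + t·52 = r:
  row A: (396, 1, 0)   [1·396 + 0·52 = 396]
  row B: (52, 0, 1)   [0·396 + 1·52 = 52]
  396 = 7·52 + 32   → row C = row A − 7·row B = (32, 1, −7)   [check: 1·396 − 7·52 = 32]
  52 = 1·32 + 20   → row D = row B − 1·row C = (20, −1, 8)   [check: −1·396 + 8·52 = 20]
  32 = 1·20 + 12   → row E = row C − 1·row D = (12, 2, −15)   [check: 2·396 − 15·52 = 12]
  20 = 1·12 + 8   → row F = row D − 1·row E = (8, −3, 23)   [check: −3·396 + 23·52 = 8]
  12 = 1·8 + 4   → row G = row E − 1·row F = (4, 5, −38)   [check: 5·396 − 38·52 = 4]
  8 = 2·4 + 0   → remainder 0, stop. gcd = 4 (last nonzero row G).
So gcd(52, 396) = 4, with Bézout identity 5·396 − 38·52 = 4. Containment (⊇): the Bézout identity exhibits 4 as an element of (52, 396), giving (4) ⊆ (52, 396). Containment (⊆): since 4 | 52 and 4 | 396 (52 = 4·13, 396 = 4·99), every Z-linear combination of 52 and 396 is divisible by 4, so (52, 396) ⊆ (4). Therefore (52, 396) = (4), d = 4.

Final answer: (52, 396) = (4); d = 4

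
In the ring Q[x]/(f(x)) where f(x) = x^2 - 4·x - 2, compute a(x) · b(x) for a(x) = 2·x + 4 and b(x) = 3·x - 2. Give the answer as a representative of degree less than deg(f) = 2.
First multiply in Q[x] without reducing: a · b = 6·x^2 + 8·x - 8. Now divide by f(x) = x^2 - 4·x - 2, eliminating the leading term at each step:
  leading term 6·x^2: subtract (6)·f(x) = 6·x^2 - 24·x - 12, leaving 32·x + 4
The degree is now < 2, so this is the remainder. Hence a · b ≡ 32·x + 4 in Q[x]/(f).

Final answer: a · b ≡ 32·x + 4 (mod f(x))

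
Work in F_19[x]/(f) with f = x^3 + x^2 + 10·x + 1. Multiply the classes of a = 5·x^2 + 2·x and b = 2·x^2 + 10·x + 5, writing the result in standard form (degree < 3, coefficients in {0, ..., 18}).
Multiply as integer polynomials: a · b = 10·x^4 + 54·x^3 + 45·x^2 + 10·x. Reducing coefficients mod 19: a · b ≡ 10·x^4 + 16·x^3 + 7·x^2 + 10·x. Now divide by f(x) = x^3 + x^2 + 10·x + 1 in F_19[x], eliminating the leading term at each step:
  leading term 10·x^4: subtract (10·x)·f(x) = 10·x^4 + 10·x^3 + 5·x^2 + 10·x, leaving 6·x^3 + 2·x^2 (coefficients mod 19)
  leading term 6·x^3: subtract (6)·f(x) = 6·x^3 + 6·x^2 + 3·x + 6, leaving 15·x^2 + 16·x + 13 (coefficients mod 19)
The degree is now < 3, so this is the remainder. Hence a · b ≡ 15·x^2 + 16·x + 13 in F_19[x]/(f).

Final answer: a · b ≡ 15·x^2 + 16·x + 13 (mod f(x))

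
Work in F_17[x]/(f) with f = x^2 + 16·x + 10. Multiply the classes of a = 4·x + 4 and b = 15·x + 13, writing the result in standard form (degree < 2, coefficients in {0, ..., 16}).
a · b ≡ 2·x + 13 (mod f(x))

Multiply as integer polynomials: a · b = 60·x^2 + 112·x + 52. Reducing coefficients mod 17: a · b ≡ 9·x^2 + 10·x + 1. Now divide by f(x) = x^2 + 16·x + 10 in F_17[x], eliminating the leading term at each step:
  leading term 9·x^2: subtract (9)·f(x) = 9·x^2 + 8·x + 5, leaving 2·x + 13 (coefficients mod 17)
The degree is now < 2, so this is the remainder. Hence a · b ≡ 2·x + 13 in F_17[x]/(f).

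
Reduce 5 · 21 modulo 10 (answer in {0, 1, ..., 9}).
5

Reduce the factors first: 21 ≡ 1 (mod 10), so 5 · 21 ≡ 5 · 1 (mod 10). 5 · 1 = 5. Dividing by 10: 5 = 0·10 + 5. So (5 · 21) mod 10 = 5.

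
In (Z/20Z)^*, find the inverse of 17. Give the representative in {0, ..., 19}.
Apply the extended Euclidean algorithm to (20, 17), tracking rows (r, s, t) with s·20 + t·17 = r. Each division r_prev = q·r_cur + r_new produces the new row as (previous row) − q·(current row):
  row A: (20, 1, 0)   [1·20 + 0·17 = 20]
  row B: (17, 0, 1)   [0·20 + 1·17 = 17]
  20 = 1·17 + 3   → row C = row A − 1·row B = (3, 1, −1)   [check: 1·20 − 1·17 = 3]
  17 = 5·3 + 2   → row D = row B − 5·row C = (2, −5, 6)   [check: −5·20 + 6·17 = 2]
  3 = 1·2 + 1   → row E = row C − 1·row D = (1, 6, −7)   [check: 6·20 − 7·17 = 1]
  2 = 2·1 + 0   → remainder 0, stop. gcd = 1 (last nonzero row E).
The gcd is 1, so 17 is invertible mod 20. The last nonzero row gives 6·20 − 7·17 = 1, so t = −7. So 17^(−1) ≡ −7 ≡ 13 (mod 20). Verify: 17 · 13 = 221 ≡ 1 (mod 20). ✓

Final answer: 17^(−1) ≡ 13 (mod 20)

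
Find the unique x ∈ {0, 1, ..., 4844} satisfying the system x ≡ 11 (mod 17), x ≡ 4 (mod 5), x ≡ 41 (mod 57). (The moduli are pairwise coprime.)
The moduli 17, 5, 57 are pairwise coprime, so by the CRT there is a unique solution mod 17·5·57 = 4845.
Solve by successive substitution. Start with x ≡ 11 (mod 17).
  Combine with x ≡ 4 (mod 5): write x = 11 + 17·t and require 11 + 17·t ≡ 4 (mod 5), i.e. 17·t ≡ 4 − 11 ≡ 3 (mod 5). Since 17^(−1) ≡ 3 (mod 5) (17 ≡ 2 (mod 5)), t ≡ 3·3 ≡ 4 (mod 5). So x ≡ 11 + 17·4 = 79 (mod 85).
  Combine with x ≡ 41 (mod 57): write x = 79 + 85·t and require 79 + 85·t ≡ 41 (mod 57), i.e. 85·t ≡ 41 − 79 ≡ 19 (mod 57). Since 85^(−1) ≡ 55 (mod 57) (85 ≡ 28 (mod 57)), t ≡ 55·19 ≡ 19 (mod 57). So x ≡ 79 + 85·19 = 1694 (mod 4845).
Unique solution in [0, 4845): x = 1694.

Final answer: x ≡ 1694 (mod 4845); the representative in [0, 4845) is 1694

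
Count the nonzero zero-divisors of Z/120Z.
Z/120Z has 87 nonzero zero-divisors

In Z/120Z each nonzero element is either a unit (gcd with 120 is 1) or a zero-divisor (gcd > 1). The number of units is φ(120): factorise 120 = 2^3 · 3 · 5, so φ(120) = (2^3 − 2^2) · (3 − 1) · (5 − 1) = 4 · 2 · 4 = 32. The nonzero elements number 120 − 1 = 119. Hence the nonzero zero-divisors number 119 − 32 = 87.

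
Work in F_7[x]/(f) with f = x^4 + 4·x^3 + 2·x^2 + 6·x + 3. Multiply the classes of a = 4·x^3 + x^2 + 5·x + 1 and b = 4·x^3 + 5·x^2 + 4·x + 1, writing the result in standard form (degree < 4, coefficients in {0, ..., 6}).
Multiply as integer polynomials: a · b = 16·x^6 + 24·x^5 + 41·x^4 + 37·x^3 + 26·x^2 + 9·x + 1. Reducing coefficients mod 7: a · b ≡ 2·x^6 + 3·x^5 + 6·x^4 + 2·x^3 + 5·x^2 + 2·x + 1. Now divide by f(x) = x^4 + 4·x^3 + 2·x^2 + 6·x + 3 in F_7[x], eliminating the leading term at each step:
  leading term 2·x^6: subtract (2·x^2)·f(x) = 2·x^6 + x^5 + 4·x^4 + 5·x^3 + 6·x^2, leaving 2·x^5 + 2·x^4 + 4·x^3 + 6·x^2 + 2·x + 1 (coefficients mod 7)
  leading term 2·x^5: subtract (2·x)·f(x) = 2·x^5 + x^4 + 4·x^3 + 5·x^2 + 6·x, leaving x^4 + x^2 + 3·x + 1 (coefficients mod 7)
  leading term x^4: subtract (1)·f(x) = x^4 + 4·x^3 + 2·x^2 + 6·x + 3, leaving 3·x^3 + 6·x^2 + 4·x + 5 (coefficients mod 7)
The degree is now < 4, so this is the remainder. Hence a · b ≡ 3·x^3 + 6·x^2 + 4·x + 5 in F_7[x]/(f).

Final answer: a · b ≡ 3·x^3 + 6·x^2 + 4·x + 5 (mod f(x))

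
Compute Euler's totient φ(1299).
φ(1299) = 864

φ is multiplicative, with φ(p^e) = p^e − p^(e−1). Factorise 1299 = 3 · 433. Then
  φ(1299) = (3 − 1) · (433 − 1) = 2 · 432 = 864.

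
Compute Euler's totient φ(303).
φ is multiplicative, with φ(p^e) = p^e − p^(e−1). Factorise 303 = 3 · 101. Then
  φ(303) = (3 − 1) · (101 − 1) = 2 · 100 = 200.

Final answer: φ(303) = 200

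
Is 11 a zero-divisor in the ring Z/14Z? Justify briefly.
NO

gcd(11, 14) = 1, so 11 is a unit in Z/14Z (it has a multiplicative inverse). A unit cannot be a zero-divisor: if 11·b ≡ 0 then multiplying both sides by 11^(−1) gives b ≡ 0. So 11 is not a zero-divisor.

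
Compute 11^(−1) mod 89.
11^(−1) ≡ 81 (mod 89)

Apply the extended Euclidean algorithm to (89, 11), tracking rows (r, s, t) with s·89 + t·11 = r. Each division r_prev = q·r_cur + r_new produces the new row as (previous row) − q·(current row):
  row A: (89, 1, 0)   [1·89 + 0·11 = 89]
  row B: (11, 0, 1)   [0·89 + 1·11 = 11]
  89 = 8·11 + 1   → row C = row A − 8·row B = (1, 1, −8)   [check: 1·89 − 8·11 = 1]
  11 = 11·1 + 0   → remainder 0, stop. gcd = 1 (last nonzero row C).
The gcd is 1, so 11 is invertible mod 89. The last nonzero row gives 1·89 − 8·11 = 1, so t = −8. So 11^(−1) ≡ −8 ≡ 81 (mod 89). Verify: 11 · 81 = 891 ≡ 1 (mod 89). ✓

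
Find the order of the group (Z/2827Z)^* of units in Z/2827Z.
|(Z/2827Z)^*| = 2560

(Z/2827Z)^* consists of the classes a with gcd(a, 2827) = 1, so its order is φ(2827). φ is multiplicative, with φ(p^e) = p^e − p^(e−1). Factorise 2827 = 11 · 257. Then
  φ(2827) = (11 − 1) · (257 − 1) = 10 · 256 = 2560.
Thus |(Z/2827Z)^*| = 2560.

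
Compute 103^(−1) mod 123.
103^(−1) ≡ 43 (mod 123)

Apply the extended Euclidean algorithm to (123, 103), tracking rows (r, s, t) with s·123 + t·103 = r. Each division r_prev = q·r_cur + r_new produces the new row as (previous row) − q·(current row):
  row A: (123, 1, 0)   [1·123 + 0·103 = 123]
  row B: (103, 0, 1)   [0·123 + 1·103 = 103]
  123 = 1·103 + 20   → row C = row A − 1·row B = (20, 1, −1)   [check: 1·123 − 1·103 = 20]
  103 = 5·20 + 3   → row D = row B − 5·row C = (3, −5, 6)   [check: −5·123 + 6·103 = 3]
  20 = 6·3 + 2   → row E = row C − 6·row D = (2, 31, −37)   [check: 31·123 − 37·103 = 2]
  3 = 1·2 + 1   → row F = row D − 1·row E = (1, −36, 43)   [check: −36·123 + 43·103 = 1]
  2 = 2·1 + 0   → remainder 0, stop. gcd = 1 (last nonzero row F).
The gcd is 1, so 103 is invertible mod 123. The last nonzero row gives −36·123 + 43·103 = 1, so t = 43. So 103^(−1) ≡ 43 (mod 123). Verify: 103 · 43 = 4429 ≡ 1 (mod 123). ✓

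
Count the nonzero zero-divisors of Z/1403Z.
In Z/1403Z each nonzero element is either a unit (gcd with 1403 is 1) or a zero-divisor (gcd > 1). The number of units is φ(1403): factorise 1403 = 23 · 61, so φ(1403) = (23 − 1) · (61 − 1) = 22 · 60 = 1320. The nonzero elements number 1403 − 1 = 1402. Hence the nonzero zero-divisors number 1402 − 1320 = 82.

Final answer: Z/1403Z has 82 nonzero zero-divisors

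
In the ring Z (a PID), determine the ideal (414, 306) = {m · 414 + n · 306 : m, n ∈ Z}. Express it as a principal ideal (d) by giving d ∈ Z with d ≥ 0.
(414, 306) = (18); d = 18

In the PID Z, (a, b) is generated by gcd(a, b). Compute gcd(414, 306) with the extended Euclidean algorithm, tracking rows (r, s, t) with s·414 + t·306 = r:
  row A: (414, 1, 0)   [1·414 + 0·306 = 414]
  row B: (306, 0, 1)   [0·414 + 1·306 = 306]
  414 = 1·306 + 108   → row C = row A − 1·row B = (108, 1, −1)   [check: 1·414 − 1·306 = 108]
  306 = 2·108 + 90   → row D = row B − 2·row C = (90, −2, 3)   [check: −2·414 + 3·306 = 90]
  108 = 1·90 + 18   → row E = row C − 1·row D = (18, 3, −4)   [check: 3·414 − 4·306 = 18]
  90 = 5·18 + 0   → remainder 0, stop. gcd = 18 (last nonzero row E).
So gcd(414, 306) = 18, with Bézout identity 3·414 − 4·306 = 18. Containment (⊇): the Bézout identity exhibits 18 as an element of (414, 306), giving (18) ⊆ (414, 306). Containment (⊆): since 18 | 414 and 18 | 306 (414 = 18·23, 306 = 18·17), every Z-linear combination of 414 and 306 is divisible by 18, so (414, 306) ⊆ (18). Therefore (414, 306) = (18), d = 18.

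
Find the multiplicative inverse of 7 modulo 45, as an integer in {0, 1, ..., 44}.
Apply the extended Euclidean algorithm to (45, 7), tracking rows (r, s, t) with s·45 + t·7 = r. Each division r_prev = q·r_cur + r_new produces the new row as (previous row) − q·(current row):
  row A: (45, 1, 0)   [1·45 + 0·7 = 45]
  row B: (7, 0, 1)   [0·45 + 1·7 = 7]
  45 = 6·7 + 3   → row C = row A − 6·row B = (3, 1, −6)   [check: 1·45 − 6·7 = 3]
  7 = 2·3 + 1   → row D = row B − 2·row C = (1, −2, 13)   [check: −2·45 + 13·7 = 1]
  3 = 3·1 + 0   → remainder 0, stop. gcd = 1 (last nonzero row D).
The gcd is 1, so 7 is invertible mod 45. The last nonzero row gives −2·45 + 13·7 = 1, so t = 13. So 7^(−1) ≡ 13 (mod 45). Verify: 7 · 13 = 91 ≡ 1 (mod 45). ✓

Final answer: 7^(−1) ≡ 13 (mod 45)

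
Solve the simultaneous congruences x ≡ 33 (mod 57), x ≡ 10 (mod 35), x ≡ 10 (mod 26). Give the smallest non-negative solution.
x ≡ 15480 (mod 51870); the representative in [0, 51870) is 15480

The moduli 57, 35, 26 are pairwise coprime, so by the CRT there is a unique solution mod 57·35·26 = 51870.
Solve by successive substitution. Start with x ≡ 33 (mod 57).
  Combine with x ≡ 10 (mod 35): write x = 33 + 57·t and require 33 + 57·t ≡ 10 (mod 35), i.e. 57·t ≡ 10 − 33 ≡ 12 (mod 35). Since 57^(−1) ≡ 8 (mod 35) (57 ≡ 22 (mod 35)), t ≡ 8·12 ≡ 26 (mod 35). So x ≡ 33 + 57·26 = 1515 (mod 1995).
  Combine with x ≡ 10 (mod 26): write x = 1515 + 1995·t and require 1515 + 1995·t ≡ 10 (mod 26), i.e. 1995·t ≡ 10 − 1515 ≡ 3 (mod 26). Since 1995^(−1) ≡ 11 (mod 26) (1995 ≡ 19 (mod 26)), t ≡ 11·3 ≡ 7 (mod 26). So x ≡ 1515 + 1995·7 = 15480 (mod 51870).
Unique solution in [0, 51870): x = 15480.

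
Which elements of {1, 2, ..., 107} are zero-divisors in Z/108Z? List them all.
An element a ∈ Z/108Z (with a ≠ 0) is a zero-divisor iff gcd(a, 108) > 1 (because a is a unit precisely when gcd(a, n) = 1, and in Z/nZ every nonzero, non-unit element is a zero-divisor). Scan a = 1, ..., 107 and keep those with gcd(a, 108) > 1:
  gcd(2, 108) = 2, gcd(3, 108) = 3, gcd(4, 108) = 4, gcd(6, 108) = 6, gcd(8, 108) = 4, gcd(9, 108) = 9, gcd(10, 108) = 2, gcd(12, 108) = 12, gcd(14, 108) = 2, gcd(15, 108) = 3, gcd(16, 108) = 4, gcd(18, 108) = 18, gcd(20, 108) = 4, gcd(21, 108) = 3, gcd(22, 108) = 2, gcd(24, 108) = 12, gcd(26, 108) = 2, gcd(27, 108) = 27, gcd(28, 108) = 4, gcd(30, 108) = 6, gcd(32, 108) = 4, gcd(33, 108) = 3, gcd(34, 108) = 2, gcd(36, 108) = 36, gcd(38, 108) = 2, gcd(39, 108) = 3, gcd(40, 108) = 4, gcd(42, 108) = 6, gcd(44, 108) = 4, gcd(45, 108) = 9, gcd(46, 108) = 2, gcd(48, 108) = 12, gcd(50, 108) = 2, gcd(51, 108) = 3, gcd(52, 108) = 4, gcd(54, 108) = 54, gcd(56, 108) = 4, gcd(57, 108) = 3, gcd(58, 108) = 2, gcd(60, 108) = 12, gcd(62, 108) = 2, gcd(63, 108) = 9, gcd(64, 108) = 4, gcd(66, 108) = 6, gcd(68, 108) = 4, gcd(69, 108) = 3, gcd(70, 108) = 2, gcd(72, 108) = 36, gcd(74, 108) = 2, gcd(75, 108) = 3, gcd(76, 108) = 4, gcd(78, 108) = 6, gcd(80, 108) = 4, gcd(81, 108) = 27, gcd(82, 108) = 2, gcd(84, 108) = 12, gcd(86, 108) = 2, gcd(87, 108) = 3, gcd(88, 108) = 4, gcd(90, 108) = 18, gcd(92, 108) = 4, gcd(93, 108) = 3, gcd(94, 108) = 2, gcd(96, 108) = 12, gcd(98, 108) = 2, gcd(99, 108) = 9, gcd(100, 108) = 4, gcd(102, 108) = 6, gcd(104, 108) = 4, gcd(105, 108) = 3, gcd(106, 108) = 2.
All other a ∈ {1, ..., 107} have gcd(a, 108) = 1 and are units. So the nonzero zero-divisors are exactly the 71 values of a appearing in this scan.

Final answer: nonzero zero-divisors of Z/108Z = {2, 3, 4, 6, 8, 9, 10, 12, 14, 15, 16, 18, 20, 21, 22, 24, 26, 27, 28, 30, 32, 33, 34, 36, 38, 39, 40, 42, 44, 45, 46, 48, 50, 51, 52, 54, 56, 57, 58, 60, 62, 63, 64, 66, 68, 69, 70, 72, 74, 75, 76, 78, 80, 81, 82, 84, 86, 87, 88, 90, 92, 93, 94, 96, 98, 99, 100, 102, 104, 105, 106}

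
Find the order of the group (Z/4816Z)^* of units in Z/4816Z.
(Z/4816Z)^* consists of the classes a with gcd(a, 4816) = 1, so its order is φ(4816). φ is multiplicative, with φ(p^e) = p^e − p^(e−1). Factorise 4816 = 2^4 · 7 · 43. Then
  φ(4816) = (2^4 − 2^3) · (7 − 1) · (43 − 1) = 8 · 6 · 42 = 2016.
Thus |(Z/4816Z)^*| = 2016.

Final answer: |(Z/4816Z)^*| = 2016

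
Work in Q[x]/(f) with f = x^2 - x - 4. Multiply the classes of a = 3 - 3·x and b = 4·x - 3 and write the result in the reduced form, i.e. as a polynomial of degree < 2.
a · b ≡ 9·x - 57 (mod f(x))

First multiply in Q[x] without reducing: a · b = -12·x^2 + 21·x - 9. Now divide by f(x) = x^2 - x - 4, eliminating the leading term at each step:
  leading term -12·x^2: subtract (-12)·f(x) = -12·x^2 + 12·x + 48, leaving 9·x - 57
The degree is now < 2, so this is the remainder. Hence a · b ≡ 9·x - 57 in Q[x]/(f).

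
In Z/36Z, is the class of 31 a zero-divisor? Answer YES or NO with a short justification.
gcd(31, 36) = 1, so 31 is a unit in Z/36Z (it has a multiplicative inverse). A unit cannot be a zero-divisor: if 31·b ≡ 0 then multiplying both sides by 31^(−1) gives b ≡ 0. So 31 is not a zero-divisor.

Final answer: NO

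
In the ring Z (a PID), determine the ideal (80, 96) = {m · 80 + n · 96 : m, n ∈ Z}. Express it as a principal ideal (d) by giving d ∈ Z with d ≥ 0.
(80, 96) = (16); d = 16

In the PID Z, (a, b) is generated by gcd(a, b). Compute gcd(96, 80) with the extended Euclidean algorithm, tracking rows (r, s, t) with s·96 + t·80 = r:
  row A: (96, 1, 0)   [1·96 + 0·80 = 96]
  row B: (80, 0, 1)   [0·96 + 1·80 = 80]
  96 = 1·80 + 16   → row C = row A − 1·row B = (16, 1, −1)   [check: 1·96 − 1·80 = 16]
  80 = 5·16 + 0   → remainder 0, stop. gcd = 16 (last nonzero row C).
So gcd(80, 96) = 16, with Bézout identity 1·96 − 1·80 = 16. Containment (⊇): the Bézout identity exhibits 16 as an element of (80, 96), giving (16) ⊆ (80, 96). Containment (⊆): since 16 | 80 and 16 | 96 (80 = 16·5, 96 = 16·6), every Z-linear combination of 80 and 96 is divisible by 16, so (80, 96) ⊆ (16). Therefore (80, 96) = (16), d = 16.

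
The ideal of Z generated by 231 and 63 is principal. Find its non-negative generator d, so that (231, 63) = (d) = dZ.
In the PID Z, (a, b) is generated by gcd(a, b). Compute gcd(231, 63) with the extended Euclidean algorithm, tracking rows (r, s, t) with s·231 + t·63 = r:
  row A: (231, 1, 0)   [1·231 + 0·63 = 231]
  row B: (63, 0, 1)   [0·231 + 1·63 = 63]
  231 = 3·63 + 42   → row C = row A − 3·row B = (42, 1, −3)   [check: 1·231 − 3·63 = 42]
  63 = 1·42 + 21   → row D = row B − 1·row C = (21, −1, 4)   [check: −1·231 + 4·63 = 21]
  42 = 2·21 + 0   → remainder 0, stop. gcd = 21 (last nonzero row D).
So gcd(231, 63) = 21, with Bézout identity −1·231 + 4·63 = 21. Containment (⊇): the Bézout identity exhibits 21 as an element of (231, 63), giving (21) ⊆ (231, 63). Containment (⊆): since 21 | 231 and 21 | 63 (231 = 21·11, 63 = 21·3), every Z-linear combination of 231 and 63 is divisible by 21, so (231, 63) ⊆ (21). Therefore (231, 63) = (21), d = 21.

Final answer: (231, 63) = (21); d = 21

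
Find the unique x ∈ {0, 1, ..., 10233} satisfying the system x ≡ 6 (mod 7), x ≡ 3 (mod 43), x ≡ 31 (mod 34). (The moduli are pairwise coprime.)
x ≡ 8259 (mod 10234); the representative in [0, 10234) is 8259

The moduli 7, 43, 34 are pairwise coprime, so by the CRT there is a unique solution mod 7·43·34 = 10234.
Solve by successive substitution. Start with x ≡ 6 (mod 7).
  Combine with x ≡ 3 (mod 43): write x = 6 + 7·t and require 6 + 7·t ≡ 3 (mod 43), i.e. 7·t ≡ 3 − 6 ≡ 40 (mod 43). Since 7^(−1) ≡ 37 (mod 43), t ≡ 37·40 ≡ 18 (mod 43). So x ≡ 6 + 7·18 = 132 (mod 301).
  Combine with x ≡ 31 (mod 34): write x = 132 + 301·t and require 132 + 301·t ≡ 31 (mod 34), i.e. 301·t ≡ 31 − 132 ≡ 1 (mod 34). Since 301^(−1) ≡ 27 (mod 34) (301 ≡ 29 (mod 34)), t ≡ 27·1 ≡ 27 (mod 34). So x ≡ 132 + 301·27 = 8259 (mod 10234).
Unique solution in [0, 10234): x = 8259.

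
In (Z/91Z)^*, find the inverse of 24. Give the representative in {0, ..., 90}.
24^(−1) ≡ 19 (mod 91)

Apply the extended Euclidean algorithm to (91, 24), tracking rows (r, s, t) with s·91 + t·24 = r. Each division r_prev = q·r_cur + r_new produces the new row as (previous row) − q·(current row):
  row A: (91, 1, 0)   [1·91 + 0·24 = 91]
  row B: (24, 0, 1)   [0·91 + 1·24 = 24]
  91 = 3·24 + 19   → row C = row A − 3·row B = (19, 1, −3)   [check: 1·91 − 3·24 = 19]
  24 = 1·19 + 5   → row D = row B − 1·row C = (5, −1, 4)   [check: −1·91 + 4·24 = 5]
  19 = 3·5 + 4   → row E = row C − 3·row D = (4, 4, −15)   [check: 4·91 − 15·24 = 4]
  5 = 1·4 + 1   → row F = row D − 1·row E = (1, −5, 19)   [check: −5·91 + 19·24 = 1]
  4 = 4·1 + 0   → remainder 0, stop. gcd = 1 (last nonzero row F).
The gcd is 1, so 24 is invertible mod 91. The last nonzero row gives −5·91 + 19·24 = 1, so t = 19. So 24^(−1) ≡ 19 (mod 91). Verify: 24 · 19 = 456 ≡ 1 (mod 91). ✓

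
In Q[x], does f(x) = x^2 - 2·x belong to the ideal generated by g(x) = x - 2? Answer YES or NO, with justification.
In Q[x] the ideal (g) consists of all multiples of g, so f ∈ (g) iff g | f, i.e. iff the remainder of f on division by g is 0. Divide f by g (g is monic, so eliminate the leading term of the running remainder at each step):
  leading term x^2: subtract (x)·g(x) = x^2 - 2·x, leaving 0
The remainder is 0, so f(x) = g(x) · h(x) with h(x) = x. Hence g | f, i.e. f ∈ (g).

Final answer: YES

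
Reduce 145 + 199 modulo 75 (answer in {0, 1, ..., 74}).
Reduce the summands first: 145 ≡ 70, 199 ≡ 49 (mod 75), so 145 + 199 ≡ 70 + 49 (mod 75). 70 + 49 = 119; 119 = 1·75 + 44, so (145 + 199) mod 75 = 44.

Final answer: 44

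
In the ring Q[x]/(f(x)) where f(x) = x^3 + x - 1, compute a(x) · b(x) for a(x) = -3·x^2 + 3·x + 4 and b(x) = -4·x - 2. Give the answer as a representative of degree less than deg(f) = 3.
First multiply in Q[x] without reducing: a · b = 12·x^3 - 6·x^2 - 22·x - 8. Now divide by f(x) = x^3 + x - 1, eliminating the leading term at each step:
  leading term 12·x^3: subtract (12)·f(x) = 12·x^3 + 12·x - 12, leaving -6·x^2 - 34·x + 4
The degree is now < 3, so this is the remainder. Hence a · b ≡ -6·x^2 - 34·x + 4 in Q[x]/(f).

Final answer: a · b ≡ -6·x^2 - 34·x + 4 (mod f(x))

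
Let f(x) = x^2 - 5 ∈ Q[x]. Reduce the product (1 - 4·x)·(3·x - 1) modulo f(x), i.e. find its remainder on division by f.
First multiply in Q[x] without reducing: a · b = -12·x^2 + 7·x - 1. Now divide by f(x) = x^2 - 5, eliminating the leading term at each step:
  leading term -12·x^2: subtract (-12)·f(x) = 60 - 12·x^2, leaving 7·x - 61
The degree is now < 2, so this is the remainder. Hence a · b ≡ 7·x - 61 in Q[x]/(f).

Final answer: a · b ≡ 7·x - 61 (mod f(x))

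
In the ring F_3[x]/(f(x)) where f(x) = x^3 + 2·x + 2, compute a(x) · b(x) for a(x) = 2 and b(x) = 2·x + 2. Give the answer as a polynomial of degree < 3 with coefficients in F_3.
a · b ≡ x + 1 (mod f(x))

Multiply as integer polynomials: a · b = 4·x + 4. Reducing coefficients mod 3: a · b ≡ x + 1. This already has degree < 3, so no reduction by f is needed. Hence a · b ≡ x + 1 in F_3[x]/(f).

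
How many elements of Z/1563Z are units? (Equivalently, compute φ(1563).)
Z/1563Z has φ(1563) = 1040 units

An element a ∈ Z/1563Z is a unit iff gcd(a, 1563) = 1, so the number of units is φ(1563). φ is multiplicative, with φ(p^e) = p^e − p^(e−1). Factorise 1563 = 3 · 521. Then
  φ(1563) = (3 − 1) · (521 − 1) = 2 · 520 = 1040.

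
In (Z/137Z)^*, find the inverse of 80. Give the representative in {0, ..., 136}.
80^(−1) ≡ 12 (mod 137)

Apply the extended Euclidean algorithm to (137, 80), tracking rows (r, s, t) with s·137 + t·80 = r. Each division r_prev = q·r_cur + r_new produces the new row as (previous row) − q·(current row):
  row A: (137, 1, 0)   [1·137 + 0·80 = 137]
  row B: (80, 0, 1)   [0·137 + 1·80 = 80]
  137 = 1·80 + 57   → row C = row A − 1·row B = (57, 1, −1)   [check: 1·137 − 1·80 = 57]
  80 = 1·57 + 23   → row D = row B − 1·row C = (23, −1, 2)   [check: −1·137 + 2·80 = 23]
  57 = 2·23 + 11   → row E = row C − 2·row D = (11, 3, −5)   [check: 3·137 − 5·80 = 11]
  23 = 2·11 + 1   → row F = row D − 2·row E = (1, −7, 12)   [check: −7·137 + 12·80 = 1]
  11 = 11·1 + 0   → remainder 0, stop. gcd = 1 (last nonzero row F).
The gcd is 1, so 80 is invertible mod 137. The last nonzero row gives −7·137 + 12·80 = 1, so t = 12. So 80^(−1) ≡ 12 (mod 137). Verify: 80 · 12 = 960 ≡ 1 (mod 137). ✓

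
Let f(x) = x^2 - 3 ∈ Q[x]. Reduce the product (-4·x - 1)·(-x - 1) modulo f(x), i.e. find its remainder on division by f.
a · b ≡ 5·x + 13 (mod f(x))

First multiply in Q[x] without reducing: a · b = 4·x^2 + 5·x + 1. Now divide by f(x) = x^2 - 3, eliminating the leading term at each step:
  leading term 4·x^2: subtract (4)·f(x) = 4·x^2 - 12, leaving 5·x + 13
The degree is now < 2, so this is the remainder. Hence a · b ≡ 5·x + 13 in Q[x]/(f).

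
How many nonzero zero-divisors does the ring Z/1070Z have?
Z/1070Z has 645 nonzero zero-divisors

In Z/1070Z each nonzero element is either a unit (gcd with 1070 is 1) or a zero-divisor (gcd > 1). The number of units is φ(1070): factorise 1070 = 2 · 5 · 107, so φ(1070) = (2 − 1) · (5 − 1) · (107 − 1) = 1 · 4 · 106 = 424. The nonzero elements number 1070 − 1 = 1069. Hence the nonzero zero-divisors number 1069 − 424 = 645.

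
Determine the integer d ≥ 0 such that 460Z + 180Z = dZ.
In the PID Z, (a, b) is generated by gcd(a, b). Compute gcd(460, 180) with the extended Euclidean algorithm, tracking rows (r, s, t) with s·460 + t·180 = r:
  row A: (460, 1, 0)   [1·460 + 0·180 = 460]
  row B: (180, 0, 1)   [0·460 + 1·180 = 180]
  460 = 2·180 + 100   → row C = row A − 2·row B = (100, 1, −2)   [check: 1·460 − 2·180 = 100]
  180 = 1·100 + 80   → row D = row B − 1·row C = (80, −1, 3)   [check: −1·460 + 3·180 = 80]
  100 = 1·80 + 20   → row E = row C − 1·row D = (20, 2, −5)   [check: 2·460 − 5·180 = 20]
  80 = 4·20 + 0   → remainder 0, stop. gcd = 20 (last nonzero row E).
So gcd(460, 180) = 20, with Bézout identity 2·460 − 5·180 = 20. Containment (⊇): the Bézout identity exhibits 20 as an element of (460, 180), giving (20) ⊆ (460, 180). Containment (⊆): since 20 | 460 and 20 | 180 (460 = 20·23, 180 = 20·9), every Z-linear combination of 460 and 180 is divisible by 20, so (460, 180) ⊆ (20). Therefore (460, 180) = (20), d = 20.

Final answer: (460, 180) = (20); d = 20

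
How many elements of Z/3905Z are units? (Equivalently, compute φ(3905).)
Z/3905Z has φ(3905) = 2800 units

An element a ∈ Z/3905Z is a unit iff gcd(a, 3905) = 1, so the number of units is φ(3905). φ is multiplicative, with φ(p^e) = p^e − p^(e−1). Factorise 3905 = 5 · 11 · 71. Then
  φ(3905) = (5 − 1) · (11 − 1) · (71 − 1) = 4 · 10 · 70 = 2800.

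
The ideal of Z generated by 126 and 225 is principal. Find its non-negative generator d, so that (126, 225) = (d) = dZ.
(126, 225) = (9); d = 9

In the PID Z, (a, b) is generated by gcd(a, b). Compute gcd(225, 126) with the extended Euclidean algorithm, tracking rows (r, s, t) with s·225 + t·126 = r:
  row A: (225, 1, 0)   [1·225 + 0·126 = 225]
  row B: (126, 0, 1)   [0·225 + 1·126 = 126]
  225 = 1·126 + 99   → row C = row A − 1·row B = (99, 1, −1)   [check: 1·225 − 1·126 = 99]
  126 = 1·99 + 27   → row D = row B − 1·row C = (27, −1, 2)   [check: −1·225 + 2·126 = 27]
  99 = 3·27 + 18   → row E = row C − 3·row D = (18, 4, −7)   [check: 4·225 − 7·126 = 18]
  27 = 1·18 + 9   → row F = row D − 1·row E = (9, −5, 9)   [check: −5·225 + 9·126 = 9]
  18 = 2·9 + 0   → remainder 0, stop. gcd = 9 (last nonzero row F).
So gcd(126, 225) = 9, with Bézout identity −5·225 + 9·126 = 9. Containment (⊇): the Bézout identity exhibits 9 as an element of (126, 225), giving (9) ⊆ (126, 225). Containment (⊆): since 9 | 126 and 9 | 225 (126 = 9·14, 225 = 9·25), every Z-linear combination of 126 and 225 is divisible by 9, so (126, 225) ⊆ (9). Therefore (126, 225) = (9), d = 9.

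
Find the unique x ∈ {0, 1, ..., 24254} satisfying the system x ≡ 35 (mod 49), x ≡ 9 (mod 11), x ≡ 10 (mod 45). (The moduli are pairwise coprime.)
The moduli 49, 11, 45 are pairwise coprime, so by the CRT there is a unique solution mod 49·11·45 = 24255.
Solve by successive substitution. Start with x ≡ 35 (mod 49).
  Combine with x ≡ 9 (mod 11): write x = 35 + 49·t and require 35 + 49·t ≡ 9 (mod 11), i.e. 49·t ≡ 9 − 35 ≡ 7 (mod 11). Since 49^(−1) ≡ 9 (mod 11) (49 ≡ 5 (mod 11)), t ≡ 9·7 ≡ 8 (mod 11). So x ≡ 35 + 49·8 = 427 (mod 539).
  Combine with x ≡ 10 (mod 45): write x = 427 + 539·t and require 427 + 539·t ≡ 10 (mod 45), i.e. 539·t ≡ 10 − 427 ≡ 33 (mod 45). Since 539^(−1) ≡ 44 (mod 45) (539 ≡ 44 (mod 45)), t ≡ 44·33 ≡ 12 (mod 45). So x ≡ 427 + 539·12 = 6895 (mod 24255).
Unique solution in [0, 24255): x = 6895.

Final answer: x ≡ 6895 (mod 24255); the representative in [0, 24255) is 6895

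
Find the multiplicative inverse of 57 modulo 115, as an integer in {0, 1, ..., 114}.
Apply the extended Euclidean algorithm to (115, 57), tracking rows (r, s, t) with s·115 + t·57 = r. Each division r_prev = q·r_cur + r_new produces the new row as (previous row) − q·(current row):
  row A: (115, 1, 0)   [1·115 + 0·57 = 115]
  row B: (57, 0, 1)   [0·115 + 1·57 = 57]
  115 = 2·57 + 1   → row C = row A − 2·row B = (1, 1, −2)   [check: 1·115 − 2·57 = 1]
  57 = 57·1 + 0   → remainder 0, stop. gcd = 1 (last nonzero row C).
The gcd is 1, so 57 is invertible mod 115. The last nonzero row gives 1·115 − 2·57 = 1, so t = −2. So 57^(−1) ≡ −2 ≡ 113 (mod 115). Verify: 57 · 113 = 6441 ≡ 1 (mod 115). ✓

Final answer: 57^(−1) ≡ 113 (mod 115)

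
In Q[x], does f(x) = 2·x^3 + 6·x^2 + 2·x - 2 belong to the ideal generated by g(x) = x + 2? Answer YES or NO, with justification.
NO

In Q[x] the ideal (g) consists of all multiples of g, so f ∈ (g) iff g | f, i.e. iff the remainder of f on division by g is 0. Divide f by g (g is monic, so eliminate the leading term of the running remainder at each step):
  leading term 2·x^3: subtract (2·x^2)·g(x) = 2·x^3 + 4·x^2, leaving 2·x^2 + 2·x - 2
  leading term 2·x^2: subtract (2·x)·g(x) = 2·x^2 + 4·x, leaving -2·x - 2
  leading term -2·x: subtract (-2)·g(x) = -2·x - 4, leaving 2
The remainder r(x) = 2 ≠ 0 (and deg r < deg g), so g ∤ f, i.e. f ∉ (g).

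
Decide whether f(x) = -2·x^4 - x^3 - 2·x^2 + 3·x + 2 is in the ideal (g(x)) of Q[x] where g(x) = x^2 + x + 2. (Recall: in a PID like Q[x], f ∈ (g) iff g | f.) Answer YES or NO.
In Q[x] the ideal (g) consists of all multiples of g, so f ∈ (g) iff g | f, i.e. iff the remainder of f on division by g is 0. Divide f by g (g is monic, so eliminate the leading term of the running remainder at each step):
  leading term -2·x^4: subtract (-2·x^2)·g(x) = -2·x^4 - 2·x^3 - 4·x^2, leaving x^3 + 2·x^2 + 3·x + 2
  leading term x^3: subtract (x)·g(x) = x^3 + x^2 + 2·x, leaving x^2 + x + 2
  leading term x^2: subtract (1)·g(x) = x^2 + x + 2, leaving 0
The remainder is 0, so f(x) = g(x) · h(x) with h(x) = -2·x^2 + x + 1. Hence g | f, i.e. f ∈ (g).

Final answer: YES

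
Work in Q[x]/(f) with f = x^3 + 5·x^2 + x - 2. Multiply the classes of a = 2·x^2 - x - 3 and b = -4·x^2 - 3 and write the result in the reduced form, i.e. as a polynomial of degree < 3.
First multiply in Q[x] without reducing: a · b = -8·x^4 + 4·x^3 + 6·x^2 + 3·x + 9. Now divide by f(x) = x^3 + 5·x^2 + x - 2, eliminating the leading term at each step:
  leading term -8·x^4: subtract (-8·x)·f(x) = -8·x^4 - 40·x^3 - 8·x^2 + 16·x, leaving 44·x^3 + 14·x^2 - 13·x + 9
  leading term 44·x^3: subtract (44)·f(x) = 44·x^3 + 220·x^2 + 44·x - 88, leaving -206·x^2 - 57·x + 97
The degree is now < 3, so this is the remainder. Hence a · b ≡ -206·x^2 - 57·x + 97 in Q[x]/(f).

Final answer: a · b ≡ -206·x^2 - 57·x + 97 (mod f(x))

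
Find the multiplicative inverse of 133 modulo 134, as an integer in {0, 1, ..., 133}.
133^(−1) ≡ 133 (mod 134)

Apply the extended Euclidean algorithm to (134, 133), tracking rows (r, s, t) with s·134 + t·133 = r. Each division r_prev = q·r_cur + r_new produces the new row as (previous row) − q·(current row):
  row A: (134, 1, 0)   [1·134 + 0·133 = 134]
  row B: (133, 0, 1)   [0·134 + 1·133 = 133]
  134 = 1·133 + 1   → row C = row A − 1·row B = (1, 1, −1)   [check: 1·134 − 1·133 = 1]
  133 = 133·1 + 0   → remainder 0, stop. gcd = 1 (last nonzero row C).
The gcd is 1, so 133 is invertible mod 134. The last nonzero row gives 1·134 − 1·133 = 1, so t = −1. So 133^(−1) ≡ −1 ≡ 133 (mod 134). Verify: 133 · 133 = 17689 ≡ 1 (mod 134). ✓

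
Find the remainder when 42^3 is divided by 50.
38

Use repeated squaring. Binary(3) = 11. Walk through the bits of the exponent 3 left-to-right: at each bit after the leading one, square the running value, then multiply by 42 if the bit is 1 (always reducing mod 50):
  bit 1 = 1 (leading): start with 42.
  bit 2 = 1: square 42^2 = 1764 ≡ 14; bit is 1, so multiply 14·42 = 588 ≡ 38 (mod 50).
Final value: 42^3 ≡ 38 (mod 50).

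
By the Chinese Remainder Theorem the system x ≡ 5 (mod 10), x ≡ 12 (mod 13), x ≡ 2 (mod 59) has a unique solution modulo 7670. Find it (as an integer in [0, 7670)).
x ≡ 415 (mod 7670); the representative in [0, 7670) is 415

The moduli 10, 13, 59 are pairwise coprime, so by the CRT there is a unique solution mod 10·13·59 = 7670.
Solve by successive substitution. Start with x ≡ 5 (mod 10).
  Combine with x ≡ 12 (mod 13): write x = 5 + 10·t and require 5 + 10·t ≡ 12 (mod 13), i.e. 10·t ≡ 12 − 5 ≡ 7 (mod 13). Since 10^(−1) ≡ 4 (mod 13), t ≡ 4·7 ≡ 2 (mod 13). So x ≡ 5 + 10·2 = 25 (mod 130).
  Combine with x ≡ 2 (mod 59): write x = 25 + 130·t and require 25 + 130·t ≡ 2 (mod 59), i.e. 130·t ≡ 2 − 25 ≡ 36 (mod 59). Since 130^(−1) ≡ 5 (mod 59) (130 ≡ 12 (mod 59)), t ≡ 5·36 ≡ 3 (mod 59). So x ≡ 25 + 130·3 = 415 (mod 7670).
Unique solution in [0, 7670): x = 415.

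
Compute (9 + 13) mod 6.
4

Reduce the summands first: 9 ≡ 3, 13 ≡ 1 (mod 6), so 9 + 13 ≡ 3 + 1 (mod 6). 3 + 1 = 4; 4 = 0·6 + 4, so (9 + 13) mod 6 = 4.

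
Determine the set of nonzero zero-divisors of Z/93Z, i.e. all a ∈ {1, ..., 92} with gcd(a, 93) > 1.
nonzero zero-divisors of Z/93Z = {3, 6, 9, 12, 15, 18, 21, 24, 27, 30, 31, 33, 36, 39, 42, 45, 48, 51, 54, 57, 60, 62, 63, 66, 69, 72, 75, 78, 81, 84, 87, 90}

An element a ∈ Z/93Z (with a ≠ 0) is a zero-divisor iff gcd(a, 93) > 1 (because a is a unit precisely when gcd(a, n) = 1, and in Z/nZ every nonzero, non-unit element is a zero-divisor). Scan a = 1, ..., 92 and keep those with gcd(a, 93) > 1:
  gcd(3, 93) = 3, gcd(6, 93) = 3, gcd(9, 93) = 3, gcd(12, 93) = 3, gcd(15, 93) = 3, gcd(18, 93) = 3, gcd(21, 93) = 3, gcd(24, 93) = 3, gcd(27, 93) = 3, gcd(30, 93) = 3, gcd(31, 93) = 31, gcd(33, 93) = 3, gcd(36, 93) = 3, gcd(39, 93) = 3, gcd(42, 93) = 3, gcd(45, 93) = 3, gcd(48, 93) = 3, gcd(51, 93) = 3, gcd(54, 93) = 3, gcd(57, 93) = 3, gcd(60, 93) = 3, gcd(62, 93) = 31, gcd(63, 93) = 3, gcd(66, 93) = 3, gcd(69, 93) = 3, gcd(72, 93) = 3, gcd(75, 93) = 3, gcd(78, 93) = 3, gcd(81, 93) = 3, gcd(84, 93) = 3, gcd(87, 93) = 3, gcd(90, 93) = 3.
All other a ∈ {1, ..., 92} have gcd(a, 93) = 1 and are units. So the nonzero zero-divisors are exactly the 32 values of a appearing in this scan.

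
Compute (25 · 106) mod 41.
Reduce the factors first: 106 ≡ 24 (mod 41), so 25 · 106 ≡ 25 · 24 (mod 41). 25 · 24 = 600. Dividing by 41: 600 = 14·41 + 26. So (25 · 106) mod 41 = 26.

Final answer: 26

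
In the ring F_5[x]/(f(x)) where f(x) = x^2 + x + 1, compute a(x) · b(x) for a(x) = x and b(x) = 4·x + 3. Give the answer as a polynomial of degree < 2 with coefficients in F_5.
Multiply as integer polynomials: a · b = 4·x^2 + 3·x. Reducing coefficients mod 5: a · b ≡ 4·x^2 + 3·x. Now divide by f(x) = x^2 + x + 1 in F_5[x], eliminating the leading term at each step:
  leading term 4·x^2: subtract (4)·f(x) = 4·x^2 + 4·x + 4, leaving 4·x + 1 (coefficients mod 5)
The degree is now < 2, so this is the remainder. Hence a · b ≡ 4·x + 1 in F_5[x]/(f).

Final answer: a · b ≡ 4·x + 1 (mod f(x))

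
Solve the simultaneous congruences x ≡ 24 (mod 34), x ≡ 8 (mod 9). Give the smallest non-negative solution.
The moduli 34, 9 are pairwise coprime, so by the CRT there is a unique solution mod 34·9 = 306.
Solve by successive substitution. Start with x ≡ 24 (mod 34).
  Combine with x ≡ 8 (mod 9): write x = 24 + 34·t and require 24 + 34·t ≡ 8 (mod 9), i.e. 34·t ≡ 8 − 24 ≡ 2 (mod 9). Since 34^(−1) ≡ 4 (mod 9) (34 ≡ 7 (mod 9)), t ≡ 4·2 ≡ 8 (mod 9). So x ≡ 24 + 34·8 = 296 (mod 306).
Unique solution in [0, 306): x = 296.

Final answer: x ≡ 296 (mod 306); the representative in [0, 306) is 296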